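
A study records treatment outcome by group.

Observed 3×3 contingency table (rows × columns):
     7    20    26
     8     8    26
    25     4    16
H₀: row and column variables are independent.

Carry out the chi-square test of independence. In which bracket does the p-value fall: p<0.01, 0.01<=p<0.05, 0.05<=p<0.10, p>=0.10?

p-value bracket: p<0.01

Row totals [53, 42, 45], col totals [40, 32, 68], n=140
χ² = (7−15.14)²/15.14 + (20−12.11)²/12.11 + (26−25.74)²/25.74 + (8−12.00)²/12.00 + (8−9.60)²/9.60 + (26−20.40)²/20.40 + (25−12.86)²/12.86 + (4−10.29)²/10.29 + (16−21.86)²/21.86 = 29.5308
df = 4
p-value (upper-tail) = 0.00001
→ bracket: p<0.01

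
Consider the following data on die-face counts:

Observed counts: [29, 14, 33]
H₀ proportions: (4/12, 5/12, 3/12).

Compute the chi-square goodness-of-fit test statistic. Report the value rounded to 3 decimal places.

n = 76; E_i = n·p_i = [25.33, 31.67, 19.00]
χ² = (29−25.33)²/25.33 + (14−31.67)²/31.67 + (33−19.00)²/19.00 = 20.7026
df = 2

test statistic = 20.703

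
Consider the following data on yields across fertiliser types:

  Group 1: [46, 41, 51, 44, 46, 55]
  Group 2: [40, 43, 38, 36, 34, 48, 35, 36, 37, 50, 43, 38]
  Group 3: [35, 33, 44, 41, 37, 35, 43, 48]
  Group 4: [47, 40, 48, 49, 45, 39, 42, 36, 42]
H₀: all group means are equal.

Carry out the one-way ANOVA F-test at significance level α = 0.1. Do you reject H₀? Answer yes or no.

Group means [47.17, 39.83, 39.50, 43.11], grand mean 41.857
SSB = Σnᵢ(x̄ᵢ−x̄)² = 276.897; SSW = ΣΣ(x−x̄ᵢ)² = 771.389
MSB = 276.897/3 = 92.2989; MSW = 771.389/31 = 24.8835
F = MSB/MSW = 3.7092
df = (3, 31)
p-value (upper-tail) = 0.02173
At α=0.1: p < α → reject H₀

reject H₀: yes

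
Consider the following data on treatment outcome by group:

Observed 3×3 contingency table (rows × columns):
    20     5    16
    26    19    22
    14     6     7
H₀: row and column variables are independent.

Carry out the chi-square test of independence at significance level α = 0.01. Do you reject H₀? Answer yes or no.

Row totals [41, 67, 27], col totals [60, 30, 45], n=135
χ² = (20−18.22)²/18.22 + (5−9.11)²/9.11 + (16−13.67)²/13.67 + (26−29.78)²/29.78 + (19−14.89)²/14.89 + (22−22.33)²/22.33 + (14−12.00)²/12.00 + (6−6.00)²/6.00 + (7−9.00)²/9.00 = 4.8240
df = 4
p-value (upper-tail) = 0.30584
At α=0.01: p ≥ α → fail to reject H₀

reject H₀: no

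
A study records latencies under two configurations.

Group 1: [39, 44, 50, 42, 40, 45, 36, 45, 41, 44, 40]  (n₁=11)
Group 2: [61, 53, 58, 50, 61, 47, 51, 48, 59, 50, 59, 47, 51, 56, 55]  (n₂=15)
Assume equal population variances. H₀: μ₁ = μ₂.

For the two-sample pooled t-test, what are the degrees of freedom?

df = n₁ + n₂ − 2 = 11 + 15 − 2 = 24

degrees of freedom = 24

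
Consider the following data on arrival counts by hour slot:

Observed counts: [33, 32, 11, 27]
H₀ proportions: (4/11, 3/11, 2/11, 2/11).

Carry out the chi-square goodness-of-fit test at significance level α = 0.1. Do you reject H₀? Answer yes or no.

n = 103; E_i = n·p_i = [37.45, 28.09, 18.73, 18.73]
χ² = (33−37.45)²/37.45 + (32−28.09)²/28.09 + (11−18.73)²/18.73 + (27−18.73)²/18.73 = 7.9167
df = 3
p-value (upper-tail) = 0.04777
At α=0.1: p < α → reject H₀

reject H₀: yes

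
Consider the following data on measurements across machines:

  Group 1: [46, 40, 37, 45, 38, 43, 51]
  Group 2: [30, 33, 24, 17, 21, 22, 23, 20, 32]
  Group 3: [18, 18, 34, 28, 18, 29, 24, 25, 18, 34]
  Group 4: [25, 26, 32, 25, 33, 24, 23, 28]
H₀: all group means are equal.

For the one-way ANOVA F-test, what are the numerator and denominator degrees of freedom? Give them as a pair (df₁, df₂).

k = 4 groups, N = 34 total
df = (k−1, N−k) = (4−1, 34−4) = (3, 30)

degrees of freedom = [3, 30]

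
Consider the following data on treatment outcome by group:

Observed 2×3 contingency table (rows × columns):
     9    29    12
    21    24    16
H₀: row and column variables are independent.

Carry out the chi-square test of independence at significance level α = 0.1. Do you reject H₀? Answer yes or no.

Row totals [50, 61], col totals [30, 53, 28], n=111
χ² = (9−13.51)²/13.51 + (29−23.87)²/23.87 + (12−12.61)²/12.61 + (21−16.49)²/16.49 + (24−29.13)²/29.13 + (16−15.39)²/15.39 = 4.8002
df = 2
p-value (upper-tail) = 0.09071
At α=0.1: p < α → reject H₀

reject H₀: yes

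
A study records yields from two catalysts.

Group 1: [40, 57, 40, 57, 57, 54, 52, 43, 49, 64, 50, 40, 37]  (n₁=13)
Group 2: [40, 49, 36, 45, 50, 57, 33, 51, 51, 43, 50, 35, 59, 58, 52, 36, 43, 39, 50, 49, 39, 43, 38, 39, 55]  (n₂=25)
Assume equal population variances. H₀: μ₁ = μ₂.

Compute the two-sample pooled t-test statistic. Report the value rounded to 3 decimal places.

test statistic = 1.328

x̄₁=49.231, s₁=8.536, n₁=13
x̄₂=45.600, s₂=7.714, n₂=25
s_p² = [12·8.536² + 24·7.714²]/36 = 63.9530
SE = √(s_p²·(1/13+1/25)) = 2.7345
t = (49.231−45.600)/2.7345 = 1.3278
df = 36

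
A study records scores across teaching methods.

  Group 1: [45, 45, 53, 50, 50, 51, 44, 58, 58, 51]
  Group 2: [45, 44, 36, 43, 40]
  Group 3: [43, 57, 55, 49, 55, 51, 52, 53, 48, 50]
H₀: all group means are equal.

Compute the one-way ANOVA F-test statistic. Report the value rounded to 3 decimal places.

Group means [50.50, 41.60, 51.30], grand mean 49.040
SSB = Σnᵢ(x̄ᵢ−x̄)² = 349.160; SSW = ΣΣ(x−x̄ᵢ)² = 425.800
MSB = 349.160/2 = 174.5800; MSW = 425.800/22 = 19.3545
F = MSB/MSW = 9.0201
df = (2, 22)

test statistic = 9.020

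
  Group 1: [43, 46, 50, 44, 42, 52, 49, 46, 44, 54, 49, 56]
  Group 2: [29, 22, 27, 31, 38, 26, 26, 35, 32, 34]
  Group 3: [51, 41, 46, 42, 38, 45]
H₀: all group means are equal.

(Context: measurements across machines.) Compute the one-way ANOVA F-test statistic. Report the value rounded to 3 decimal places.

test statistic = 42.194

Group means [47.92, 30.00, 43.83], grand mean 40.643
SSB = Σnᵢ(x̄ᵢ−x̄)² = 1828.679; SSW = ΣΣ(x−x̄ᵢ)² = 541.750
MSB = 1828.679/2 = 914.3393; MSW = 541.750/25 = 21.6700
F = MSB/MSW = 42.1938
df = (2, 25)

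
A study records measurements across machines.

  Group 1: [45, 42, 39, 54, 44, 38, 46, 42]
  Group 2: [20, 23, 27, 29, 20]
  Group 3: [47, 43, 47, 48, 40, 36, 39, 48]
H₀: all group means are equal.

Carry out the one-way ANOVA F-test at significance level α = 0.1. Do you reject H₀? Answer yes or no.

Group means [43.75, 23.80, 43.50], grand mean 38.905
SSB = Σnᵢ(x̄ᵢ−x̄)² = 1497.510; SSW = ΣΣ(x−x̄ᵢ)² = 394.300
MSB = 1497.510/2 = 748.7548; MSW = 394.300/18 = 21.9056
F = MSB/MSW = 34.1810
df = (2, 18)
p-value (upper-tail) = 0.00000
At α=0.1: p < α → reject H₀

reject H₀: yes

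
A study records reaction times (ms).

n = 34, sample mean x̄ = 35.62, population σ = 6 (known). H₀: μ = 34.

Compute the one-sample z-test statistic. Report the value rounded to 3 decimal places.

SE = σ/√n = 6/√34 = 1.0290
z = (x̄−μ₀)/SE = (35.62−34)/1.0290 = 1.5744

test statistic = 1.574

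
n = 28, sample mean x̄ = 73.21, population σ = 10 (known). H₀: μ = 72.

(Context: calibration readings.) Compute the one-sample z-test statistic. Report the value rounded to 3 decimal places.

SE = σ/√n = 10/√28 = 1.8898
z = (x̄−μ₀)/SE = (73.21−72)/1.8898 = 0.6403

test statistic = 0.640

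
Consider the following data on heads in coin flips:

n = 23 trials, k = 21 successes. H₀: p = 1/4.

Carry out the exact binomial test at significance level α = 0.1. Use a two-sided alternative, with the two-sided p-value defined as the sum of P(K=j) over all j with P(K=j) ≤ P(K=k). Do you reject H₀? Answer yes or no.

Exact binomial: n=23, k=21, p₀=1/4=0.2500
P(X=j) = C(n,j)·p₀^j·(1−p₀)^(n−j); p = Σ P(X=j) over j with P(X=j) ≤ P(X=21)
p-value (two-sided) = 0.00000
At α=0.1: p < α → reject H₀

reject H₀: yes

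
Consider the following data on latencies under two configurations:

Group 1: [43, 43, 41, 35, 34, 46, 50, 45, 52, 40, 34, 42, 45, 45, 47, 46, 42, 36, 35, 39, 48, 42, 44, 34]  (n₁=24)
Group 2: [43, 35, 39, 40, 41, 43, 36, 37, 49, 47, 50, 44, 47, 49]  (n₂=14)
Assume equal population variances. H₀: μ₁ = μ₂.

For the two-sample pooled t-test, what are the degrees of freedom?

degrees of freedom = 36

df = n₁ + n₂ − 2 = 24 + 14 − 2 = 36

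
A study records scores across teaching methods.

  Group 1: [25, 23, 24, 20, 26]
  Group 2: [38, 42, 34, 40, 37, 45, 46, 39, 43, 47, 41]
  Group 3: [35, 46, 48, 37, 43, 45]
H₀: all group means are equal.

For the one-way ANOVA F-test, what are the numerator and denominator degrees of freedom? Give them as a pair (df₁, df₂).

degrees of freedom = [2, 19]

k = 3 groups, N = 22 total
df = (k−1, N−k) = (3−1, 22−3) = (2, 19)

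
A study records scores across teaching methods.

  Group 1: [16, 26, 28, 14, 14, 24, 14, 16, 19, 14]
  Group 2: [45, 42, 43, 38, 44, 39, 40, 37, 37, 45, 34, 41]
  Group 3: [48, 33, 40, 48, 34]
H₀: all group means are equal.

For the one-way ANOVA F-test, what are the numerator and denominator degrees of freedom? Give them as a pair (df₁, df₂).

k = 3 groups, N = 27 total
df = (k−1, N−k) = (3−1, 27−3) = (2, 24)

degrees of freedom = [2, 24]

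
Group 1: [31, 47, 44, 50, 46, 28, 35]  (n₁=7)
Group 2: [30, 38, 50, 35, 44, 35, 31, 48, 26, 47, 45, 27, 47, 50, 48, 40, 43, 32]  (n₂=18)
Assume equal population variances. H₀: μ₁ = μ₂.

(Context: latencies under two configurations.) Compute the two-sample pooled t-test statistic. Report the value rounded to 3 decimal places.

test statistic = 0.099

x̄₁=40.143, s₁=8.668, n₁=7
x̄₂=39.778, s₂=8.186, n₂=18
s_p² = [6·8.668² + 17·8.186²]/23 = 69.1291
SE = √(s_p²·(1/7+1/18)) = 3.7035
t = (40.143−39.778)/3.7035 = 0.0986
df = 23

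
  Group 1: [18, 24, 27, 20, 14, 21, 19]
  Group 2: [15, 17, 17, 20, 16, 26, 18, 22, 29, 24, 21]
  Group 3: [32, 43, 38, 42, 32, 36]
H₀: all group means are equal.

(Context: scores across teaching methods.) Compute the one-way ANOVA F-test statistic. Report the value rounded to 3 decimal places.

test statistic = 31.664

Group means [20.43, 20.45, 37.17], grand mean 24.625
SSB = Σnᵢ(x̄ᵢ−x̄)² = 1258.350; SSW = ΣΣ(x−x̄ᵢ)² = 417.275
MSB = 1258.350/2 = 629.1751; MSW = 417.275/21 = 19.8702
F = MSB/MSW = 31.6642
df = (2, 21)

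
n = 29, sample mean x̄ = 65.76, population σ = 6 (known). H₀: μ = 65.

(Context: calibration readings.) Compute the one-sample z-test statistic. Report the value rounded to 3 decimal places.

SE = σ/√n = 6/√29 = 1.1142
z = (x̄−μ₀)/SE = (65.76−65)/1.1142 = 0.6821

test statistic = 0.682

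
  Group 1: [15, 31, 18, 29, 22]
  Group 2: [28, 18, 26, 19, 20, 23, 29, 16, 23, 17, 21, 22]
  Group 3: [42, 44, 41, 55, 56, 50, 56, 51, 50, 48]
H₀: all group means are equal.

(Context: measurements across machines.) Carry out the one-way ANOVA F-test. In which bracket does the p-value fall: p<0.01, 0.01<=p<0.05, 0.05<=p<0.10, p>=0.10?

Group means [23.00, 21.83, 49.30], grand mean 32.222
SSB = Σnᵢ(x̄ᵢ−x̄)² = 4636.900; SSW = ΣΣ(x−x̄ᵢ)² = 661.767
MSB = 4636.900/2 = 2318.4500; MSW = 661.767/24 = 27.5736
F = MSB/MSW = 84.0822
df = (2, 24)
p-value (upper-tail) = 0.00000
→ bracket: p<0.01

p-value bracket: p<0.01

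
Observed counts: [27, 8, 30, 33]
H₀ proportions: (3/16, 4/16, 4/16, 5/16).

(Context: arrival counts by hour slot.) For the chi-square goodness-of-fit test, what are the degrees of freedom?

df = k − 1 = 4 − 1 = 3

degrees of freedom = 3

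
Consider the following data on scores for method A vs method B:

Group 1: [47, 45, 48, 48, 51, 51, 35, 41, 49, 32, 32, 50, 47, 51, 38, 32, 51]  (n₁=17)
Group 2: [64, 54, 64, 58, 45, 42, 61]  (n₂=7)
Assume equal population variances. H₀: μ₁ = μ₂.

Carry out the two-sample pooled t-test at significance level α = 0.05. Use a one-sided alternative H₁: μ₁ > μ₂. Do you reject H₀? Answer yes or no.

reject H₀: no

x̄₁=44.000, s₁=7.357, n₁=17
x̄₂=55.429, s₂=8.904, n₂=7
s_p² = [16·7.357² + 6·8.904²]/22 = 60.9870
SE = √(s_p²·(1/17+1/7)) = 3.5071
t = (44.000−55.429)/3.5071 = -3.2587
df = 22
p-value (one-sided, H₁ greater) = 0.99820
At α=0.05: p ≥ α → fail to reject H₀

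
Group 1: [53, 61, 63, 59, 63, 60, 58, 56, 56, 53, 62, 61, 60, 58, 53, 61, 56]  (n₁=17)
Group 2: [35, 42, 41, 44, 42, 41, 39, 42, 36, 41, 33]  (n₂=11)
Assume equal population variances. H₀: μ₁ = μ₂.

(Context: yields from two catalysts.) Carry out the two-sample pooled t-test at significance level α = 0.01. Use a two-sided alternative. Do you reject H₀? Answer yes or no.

x̄₁=58.412, s₁=3.411, n₁=17
x̄₂=39.636, s₂=3.472, n₂=11
s_p² = [16·3.411² + 10·3.472²]/26 = 11.7947
SE = √(s_p²·(1/17+1/11)) = 1.3289
t = (58.412−39.636)/1.3289 = 14.1282
df = 26
p-value (two-sided) = 0.00000
At α=0.01: p < α → reject H₀

reject H₀: yes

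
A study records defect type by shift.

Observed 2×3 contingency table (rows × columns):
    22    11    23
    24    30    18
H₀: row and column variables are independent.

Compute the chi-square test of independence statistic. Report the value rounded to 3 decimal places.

Row totals [56, 72], col totals [46, 41, 41], n=128
χ² = (22−20.12)²/20.12 + (11−17.94)²/17.94 + (23−17.94)²/17.94 + (24−25.88)²/25.88 + (30−23.06)²/23.06 + (18−23.06)²/23.06 = 7.6207
df = 2

test statistic = 7.621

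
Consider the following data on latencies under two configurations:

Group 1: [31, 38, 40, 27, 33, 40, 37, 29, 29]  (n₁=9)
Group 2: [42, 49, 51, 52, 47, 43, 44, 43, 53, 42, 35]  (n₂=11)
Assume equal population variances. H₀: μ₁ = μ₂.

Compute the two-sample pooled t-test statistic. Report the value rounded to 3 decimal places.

test statistic = -4.976

x̄₁=33.778, s₁=5.069, n₁=9
x̄₂=45.545, s₂=5.410, n₂=11
s_p² = [8·5.069² + 10·5.410²]/18 = 27.6824
SE = √(s_p²·(1/9+1/11)) = 2.3648
t = (33.778−45.545)/2.3648 = -4.9761
df = 18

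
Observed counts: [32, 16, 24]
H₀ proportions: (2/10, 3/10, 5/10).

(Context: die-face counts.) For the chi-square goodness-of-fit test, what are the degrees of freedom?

degrees of freedom = 2

df = k − 1 = 3 − 1 = 2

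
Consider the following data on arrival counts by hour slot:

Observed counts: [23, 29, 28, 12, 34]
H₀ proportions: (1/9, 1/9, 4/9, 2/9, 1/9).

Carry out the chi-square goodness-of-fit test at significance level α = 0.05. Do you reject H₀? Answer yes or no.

n = 126; E_i = n·p_i = [14.00, 14.00, 56.00, 28.00, 14.00]
χ² = (23−14.00)²/14.00 + (29−14.00)²/14.00 + (28−56.00)²/56.00 + (12−28.00)²/28.00 + (34−14.00)²/14.00 = 73.5714
df = 4
p-value (upper-tail) = 0.00000
At α=0.05: p < α → reject H₀

reject H₀: yes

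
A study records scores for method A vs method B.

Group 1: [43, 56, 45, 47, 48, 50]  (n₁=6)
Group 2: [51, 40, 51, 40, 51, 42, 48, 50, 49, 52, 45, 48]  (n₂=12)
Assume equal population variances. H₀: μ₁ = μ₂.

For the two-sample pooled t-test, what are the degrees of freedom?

df = n₁ + n₂ − 2 = 6 + 12 − 2 = 16

degrees of freedom = 16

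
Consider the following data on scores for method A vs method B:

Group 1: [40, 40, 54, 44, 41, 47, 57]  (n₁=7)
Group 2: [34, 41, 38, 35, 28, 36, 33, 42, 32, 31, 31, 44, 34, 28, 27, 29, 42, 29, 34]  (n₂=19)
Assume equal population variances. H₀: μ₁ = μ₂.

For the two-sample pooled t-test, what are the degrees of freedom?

df = n₁ + n₂ − 2 = 7 + 19 − 2 = 24

degrees of freedom = 24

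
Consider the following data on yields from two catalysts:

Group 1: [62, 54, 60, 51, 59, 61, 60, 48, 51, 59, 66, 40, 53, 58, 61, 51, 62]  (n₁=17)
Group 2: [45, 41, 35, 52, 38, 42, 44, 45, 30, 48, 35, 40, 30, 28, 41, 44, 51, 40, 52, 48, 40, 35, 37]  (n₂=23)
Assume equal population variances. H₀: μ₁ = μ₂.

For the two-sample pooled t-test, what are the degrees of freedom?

degrees of freedom = 38

df = n₁ + n₂ − 2 = 17 + 23 − 2 = 38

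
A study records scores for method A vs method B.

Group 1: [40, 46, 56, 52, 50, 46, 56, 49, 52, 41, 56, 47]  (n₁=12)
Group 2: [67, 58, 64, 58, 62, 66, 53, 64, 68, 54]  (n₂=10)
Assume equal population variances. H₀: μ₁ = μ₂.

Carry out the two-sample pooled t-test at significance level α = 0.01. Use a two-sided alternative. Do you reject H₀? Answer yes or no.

reject H₀: yes

x̄₁=49.250, s₁=5.496, n₁=12
x̄₂=61.400, s₂=5.358, n₂=10
s_p² = [11·5.496² + 9·5.358²]/20 = 29.5325
SE = √(s_p²·(1/12+1/10)) = 2.3269
t = (49.250−61.400)/2.3269 = -5.2216
df = 20
p-value (two-sided) = 0.00004
At α=0.01: p < α → reject H₀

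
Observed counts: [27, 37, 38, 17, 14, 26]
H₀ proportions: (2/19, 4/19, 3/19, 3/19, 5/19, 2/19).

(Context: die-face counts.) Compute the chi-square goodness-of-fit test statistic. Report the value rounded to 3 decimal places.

n = 159; E_i = n·p_i = [16.74, 33.47, 25.11, 25.11, 41.84, 16.74]
χ² = (27−16.74)²/16.74 + (37−33.47)²/33.47 + (38−25.11)²/25.11 + (17−25.11)²/25.11 + (14−41.84)²/41.84 + (26−16.74)²/16.74 = 39.5580
df = 5

test statistic = 39.558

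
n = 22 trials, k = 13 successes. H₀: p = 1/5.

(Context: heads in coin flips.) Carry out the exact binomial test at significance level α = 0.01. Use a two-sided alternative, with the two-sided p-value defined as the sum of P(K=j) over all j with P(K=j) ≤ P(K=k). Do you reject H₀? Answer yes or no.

Exact binomial: n=22, k=13, p₀=1/5=0.2000
P(X=j) = C(n,j)·p₀^j·(1−p₀)^(n−j); p = Σ P(X=j) over j with P(X=j) ≤ P(X=13)
p-value (two-sided) = 0.00006
At α=0.01: p < α → reject H₀

reject H₀: yes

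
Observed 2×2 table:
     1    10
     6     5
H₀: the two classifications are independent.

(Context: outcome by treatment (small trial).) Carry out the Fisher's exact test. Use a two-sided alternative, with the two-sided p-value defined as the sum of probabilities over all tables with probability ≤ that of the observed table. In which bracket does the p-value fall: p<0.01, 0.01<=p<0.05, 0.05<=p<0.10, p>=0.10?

p-value bracket: 0.05<=p<0.10

Margins: r₁=11, r₂=11, c₁=7, c₂=15, n=22
p_obs = C(11,1)·C(11,6)/C(22,7); sum pmf over tables with pmf ≤ p_obs
p-value (two-sided) = 0.06347
→ bracket: 0.05<=p<0.10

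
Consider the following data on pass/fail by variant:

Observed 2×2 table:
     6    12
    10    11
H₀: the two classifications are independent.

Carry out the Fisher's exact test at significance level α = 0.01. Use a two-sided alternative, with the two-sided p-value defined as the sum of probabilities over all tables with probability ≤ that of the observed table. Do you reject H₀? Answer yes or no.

Margins: r₁=18, r₂=21, c₁=16, c₂=23, n=39
p_obs = C(18,6)·C(21,10)/C(39,16); sum pmf over tables with pmf ≤ p_obs
p-value (two-sided) = 0.51584
At α=0.01: p ≥ α → fail to reject H₀

reject H₀: no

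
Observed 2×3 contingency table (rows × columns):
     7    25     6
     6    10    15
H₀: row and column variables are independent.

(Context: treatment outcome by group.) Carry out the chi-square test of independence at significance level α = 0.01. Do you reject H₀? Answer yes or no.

reject H₀: yes

Row totals [38, 31], col totals [13, 35, 21], n=69
χ² = (7−7.16)²/7.16 + (25−19.28)²/19.28 + (6−11.57)²/11.57 + (6−5.84)²/5.84 + (10−15.72)²/15.72 + (15−9.43)²/9.43 = 9.7529
df = 2
p-value (upper-tail) = 0.00762
At α=0.01: p < α → reject H₀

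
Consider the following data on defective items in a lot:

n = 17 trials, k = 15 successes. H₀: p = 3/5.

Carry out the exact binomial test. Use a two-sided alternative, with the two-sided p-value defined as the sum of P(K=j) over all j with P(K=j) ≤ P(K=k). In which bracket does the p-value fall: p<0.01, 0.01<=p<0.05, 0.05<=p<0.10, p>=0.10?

Exact binomial: n=17, k=15, p₀=3/5=0.6000
P(X=j) = C(n,j)·p₀^j·(1−p₀)^(n−j); p = Σ P(X=j) over j with P(X=j) ≤ P(X=15)
p-value (two-sided) = 0.02291
→ bracket: 0.01<=p<0.05

p-value bracket: 0.01<=p<0.05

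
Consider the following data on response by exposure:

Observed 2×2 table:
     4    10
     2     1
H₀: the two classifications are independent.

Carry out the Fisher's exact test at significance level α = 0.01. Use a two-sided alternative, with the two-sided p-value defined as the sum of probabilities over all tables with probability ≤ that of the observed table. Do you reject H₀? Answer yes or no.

Margins: r₁=14, r₂=3, c₁=6, c₂=11, n=17
p_obs = C(14,4)·C(3,2)/C(17,6); sum pmf over tables with pmf ≤ p_obs
p-value (two-sided) = 0.51471
At α=0.01: p ≥ α → fail to reject H₀

reject H₀: no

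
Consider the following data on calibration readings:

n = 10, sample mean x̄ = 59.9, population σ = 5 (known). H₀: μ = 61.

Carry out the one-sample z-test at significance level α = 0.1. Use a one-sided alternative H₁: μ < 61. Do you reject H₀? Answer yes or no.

reject H₀: no

SE = σ/√n = 5/√10 = 1.5811
z = (x̄−μ₀)/SE = (59.9−61)/1.5811 = -0.6957
p-value (one-sided, H₁ less) = 0.24331
At α=0.1: p ≥ α → fail to reject H₀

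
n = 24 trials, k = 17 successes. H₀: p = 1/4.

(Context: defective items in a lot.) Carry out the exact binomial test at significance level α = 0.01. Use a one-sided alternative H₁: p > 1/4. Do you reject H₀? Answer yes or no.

Exact binomial: n=24, k=17, p₀=1/4=0.2500
P(X≥17) from Σ C(n,i)·p₀^i·(1−p₀)^(n−i)
p-value (one-sided, H₁ greater) = 0.00000
At α=0.01: p < α → reject H₀

reject H₀: yes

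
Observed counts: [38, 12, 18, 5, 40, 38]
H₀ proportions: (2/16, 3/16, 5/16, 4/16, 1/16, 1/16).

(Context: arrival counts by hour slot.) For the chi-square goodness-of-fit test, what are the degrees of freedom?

degrees of freedom = 5

df = k − 1 = 6 − 1 = 5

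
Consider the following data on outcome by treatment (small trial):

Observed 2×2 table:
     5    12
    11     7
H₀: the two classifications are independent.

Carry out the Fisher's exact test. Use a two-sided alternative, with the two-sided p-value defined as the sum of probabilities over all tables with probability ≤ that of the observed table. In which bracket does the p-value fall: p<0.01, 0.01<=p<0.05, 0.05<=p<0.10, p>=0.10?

Margins: r₁=17, r₂=18, c₁=16, c₂=19, n=35
p_obs = C(17,5)·C(18,11)/C(35,16); sum pmf over tables with pmf ≤ p_obs
p-value (two-sided) = 0.09222
→ bracket: 0.05<=p<0.10

p-value bracket: 0.05<=p<0.10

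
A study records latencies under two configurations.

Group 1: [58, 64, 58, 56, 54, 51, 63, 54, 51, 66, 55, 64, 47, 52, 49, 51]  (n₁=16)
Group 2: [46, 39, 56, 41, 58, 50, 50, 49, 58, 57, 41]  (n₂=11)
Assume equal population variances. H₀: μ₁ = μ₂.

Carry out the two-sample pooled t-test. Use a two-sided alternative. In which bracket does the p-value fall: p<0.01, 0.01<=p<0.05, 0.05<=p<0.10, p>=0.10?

p-value bracket: 0.01<=p<0.05

x̄₁=55.812, s₁=5.856, n₁=16
x̄₂=49.545, s₂=7.147, n₂=11
s_p² = [15·5.856² + 10·7.147²]/25 = 41.0066
SE = √(s_p²·(1/16+1/11)) = 2.5081
t = (55.812−49.545)/2.5081 = 2.4987
df = 25
p-value (two-sided) = 0.01940
→ bracket: 0.01<=p<0.05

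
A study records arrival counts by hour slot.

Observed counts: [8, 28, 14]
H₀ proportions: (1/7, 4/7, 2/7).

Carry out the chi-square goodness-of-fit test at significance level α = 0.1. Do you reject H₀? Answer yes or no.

reject H₀: no

n = 50; E_i = n·p_i = [7.14, 28.57, 14.29]
χ² = (8−7.14)²/7.14 + (28−28.57)²/28.57 + (14−14.29)²/14.29 = 0.1200
df = 2
p-value (upper-tail) = 0.94176
At α=0.1: p ≥ α → fail to reject H₀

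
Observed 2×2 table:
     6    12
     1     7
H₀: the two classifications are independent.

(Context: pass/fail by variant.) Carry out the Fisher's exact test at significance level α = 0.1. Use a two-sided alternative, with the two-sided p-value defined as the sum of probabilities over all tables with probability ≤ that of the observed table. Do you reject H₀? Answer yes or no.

Margins: r₁=18, r₂=8, c₁=7, c₂=19, n=26
p_obs = C(18,6)·C(8,1)/C(26,7); sum pmf over tables with pmf ≤ p_obs
p-value (two-sided) = 0.37479
At α=0.1: p ≥ α → fail to reject H₀

reject H₀: no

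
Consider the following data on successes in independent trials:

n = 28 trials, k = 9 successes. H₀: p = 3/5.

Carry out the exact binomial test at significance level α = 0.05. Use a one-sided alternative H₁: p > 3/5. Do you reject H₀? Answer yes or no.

reject H₀: no

Exact binomial: n=28, k=9, p₀=3/5=0.6000
P(X≥9) from Σ C(n,i)·p₀^i·(1−p₀)^(n−i)
p-value (one-sided, H₁ greater) = 0.99924
At α=0.05: p ≥ α → fail to reject H₀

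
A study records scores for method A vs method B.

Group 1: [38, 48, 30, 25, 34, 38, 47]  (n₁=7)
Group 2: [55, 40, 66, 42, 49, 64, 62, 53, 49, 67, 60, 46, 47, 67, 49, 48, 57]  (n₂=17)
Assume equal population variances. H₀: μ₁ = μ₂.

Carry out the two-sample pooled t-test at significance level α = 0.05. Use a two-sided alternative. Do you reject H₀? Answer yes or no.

x̄₁=37.143, s₁=8.415, n₁=7
x̄₂=54.176, s₂=8.862, n₂=17
s_p² = [6·8.415² + 16·8.862²]/22 = 76.4240
SE = √(s_p²·(1/7+1/17)) = 3.9260
t = (37.143−54.176)/3.9260 = -4.3387
df = 22
p-value (two-sided) = 0.00026
At α=0.05: p < α → reject H₀

reject H₀: yes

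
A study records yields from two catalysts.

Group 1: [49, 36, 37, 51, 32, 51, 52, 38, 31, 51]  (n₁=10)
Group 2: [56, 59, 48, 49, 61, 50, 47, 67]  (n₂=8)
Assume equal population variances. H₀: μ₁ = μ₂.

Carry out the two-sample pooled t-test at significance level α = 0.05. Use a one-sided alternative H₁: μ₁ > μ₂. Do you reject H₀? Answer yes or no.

reject H₀: no

x̄₁=42.800, s₁=8.715, n₁=10
x̄₂=54.625, s₂=7.269, n₂=8
s_p² = [9·8.715² + 7·7.269²]/16 = 65.8422
SE = √(s_p²·(1/10+1/8)) = 3.8490
t = (42.800−54.625)/3.8490 = -3.0723
df = 16
p-value (one-sided, H₁ greater) = 0.99635
At α=0.05: p ≥ α → fail to reject H₀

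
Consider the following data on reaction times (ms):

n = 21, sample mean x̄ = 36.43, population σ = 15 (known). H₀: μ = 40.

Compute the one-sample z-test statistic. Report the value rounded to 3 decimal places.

SE = σ/√n = 15/√21 = 3.2733
z = (x̄−μ₀)/SE = (36.43−40)/3.2733 = -1.0907

test statistic = -1.091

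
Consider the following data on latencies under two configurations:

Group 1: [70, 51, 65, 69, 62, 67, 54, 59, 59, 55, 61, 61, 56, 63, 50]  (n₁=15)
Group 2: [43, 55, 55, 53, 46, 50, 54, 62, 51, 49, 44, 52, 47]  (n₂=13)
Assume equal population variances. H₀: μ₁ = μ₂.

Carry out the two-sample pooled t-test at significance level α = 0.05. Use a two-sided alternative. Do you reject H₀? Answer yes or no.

x̄₁=60.133, s₁=6.151, n₁=15
x̄₂=50.846, s₂=5.210, n₂=13
s_p² = [14·6.151² + 12·5.210²]/26 = 32.9010
SE = √(s_p²·(1/15+1/13)) = 2.1735
t = (60.133−50.846)/2.1735 = 4.2729
df = 26
p-value (two-sided) = 0.00023
At α=0.05: p < α → reject H₀

reject H₀: yes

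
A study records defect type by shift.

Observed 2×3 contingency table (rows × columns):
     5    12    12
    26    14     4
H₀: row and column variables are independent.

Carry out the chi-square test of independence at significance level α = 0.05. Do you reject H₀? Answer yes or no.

Row totals [29, 44], col totals [31, 26, 16], n=73
χ² = (5−12.32)²/12.32 + (12−10.33)²/10.33 + (12−6.36)²/6.36 + (26−18.68)²/18.68 + (14−15.67)²/15.67 + (4−9.64)²/9.64 = 15.9718
df = 2
p-value (upper-tail) = 0.00034
At α=0.05: p < α → reject H₀

reject H₀: yes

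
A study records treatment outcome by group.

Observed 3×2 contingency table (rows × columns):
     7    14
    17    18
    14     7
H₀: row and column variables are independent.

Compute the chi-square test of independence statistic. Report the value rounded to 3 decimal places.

test statistic = 4.683

Row totals [21, 35, 21], col totals [38, 39], n=77
χ² = (7−10.36)²/10.36 + (14−10.64)²/10.64 + (17−17.27)²/17.27 + (18−17.73)²/17.73 + (14−10.36)²/10.36 + (7−10.64)²/10.64 = 4.6830
df = 2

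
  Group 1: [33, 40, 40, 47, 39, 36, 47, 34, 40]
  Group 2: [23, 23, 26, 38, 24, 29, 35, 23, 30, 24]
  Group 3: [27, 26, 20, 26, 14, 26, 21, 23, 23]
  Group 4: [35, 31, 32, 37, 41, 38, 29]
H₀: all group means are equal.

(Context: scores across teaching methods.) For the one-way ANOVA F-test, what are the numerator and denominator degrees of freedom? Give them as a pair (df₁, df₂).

degrees of freedom = [3, 31]

k = 4 groups, N = 35 total
df = (k−1, N−k) = (4−1, 35−4) = (3, 31)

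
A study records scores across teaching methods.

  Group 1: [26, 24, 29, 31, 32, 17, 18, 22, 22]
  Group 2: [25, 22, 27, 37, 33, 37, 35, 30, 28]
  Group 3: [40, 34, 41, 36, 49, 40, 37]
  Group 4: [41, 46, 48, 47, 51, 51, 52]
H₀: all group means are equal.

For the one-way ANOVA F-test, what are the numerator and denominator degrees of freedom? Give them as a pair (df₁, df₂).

degrees of freedom = [3, 28]

k = 4 groups, N = 32 total
df = (k−1, N−k) = (4−1, 32−4) = (3, 28)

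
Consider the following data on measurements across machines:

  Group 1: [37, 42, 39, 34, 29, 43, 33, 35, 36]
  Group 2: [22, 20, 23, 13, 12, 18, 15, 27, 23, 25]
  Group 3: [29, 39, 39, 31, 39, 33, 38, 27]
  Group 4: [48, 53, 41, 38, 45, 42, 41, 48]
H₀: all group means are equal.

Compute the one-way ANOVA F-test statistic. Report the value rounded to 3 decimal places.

Group means [36.44, 19.80, 34.38, 44.50], grand mean 33.057
SSB = Σnᵢ(x̄ᵢ−x̄)² = 2922.188; SSW = ΣΣ(x−x̄ᵢ)² = 737.697
MSB = 2922.188/3 = 974.0628; MSW = 737.697/31 = 23.7967
F = MSB/MSW = 40.9327
df = (3, 31)

test statistic = 40.933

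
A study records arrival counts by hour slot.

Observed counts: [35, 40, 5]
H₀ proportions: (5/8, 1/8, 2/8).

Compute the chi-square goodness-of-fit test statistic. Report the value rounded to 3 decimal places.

test statistic = 105.750

n = 80; E_i = n·p_i = [50.00, 10.00, 20.00]
χ² = (35−50.00)²/50.00 + (40−10.00)²/10.00 + (5−20.00)²/20.00 = 105.7500
df = 2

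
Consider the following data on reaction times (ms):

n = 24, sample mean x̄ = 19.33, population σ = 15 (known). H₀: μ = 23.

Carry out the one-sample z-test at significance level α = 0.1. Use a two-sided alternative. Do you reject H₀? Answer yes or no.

reject H₀: no

SE = σ/√n = 15/√24 = 3.0619
z = (x̄−μ₀)/SE = (19.33−23)/3.0619 = -1.1986
p-value (two-sided) = 0.23068
At α=0.1: p ≥ α → fail to reject H₀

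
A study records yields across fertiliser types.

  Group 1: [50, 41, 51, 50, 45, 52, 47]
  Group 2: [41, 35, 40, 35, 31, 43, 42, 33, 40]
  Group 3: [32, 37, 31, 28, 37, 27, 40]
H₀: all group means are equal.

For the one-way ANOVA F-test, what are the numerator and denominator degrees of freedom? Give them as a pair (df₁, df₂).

degrees of freedom = [2, 20]

k = 3 groups, N = 23 total
df = (k−1, N−k) = (3−1, 23−3) = (2, 20)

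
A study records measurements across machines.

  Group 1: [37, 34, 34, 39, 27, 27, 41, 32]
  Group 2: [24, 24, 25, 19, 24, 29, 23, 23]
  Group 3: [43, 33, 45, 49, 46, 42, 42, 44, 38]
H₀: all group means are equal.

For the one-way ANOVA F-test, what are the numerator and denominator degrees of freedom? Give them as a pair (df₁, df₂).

degrees of freedom = [2, 22]

k = 3 groups, N = 25 total
df = (k−1, N−k) = (3−1, 25−3) = (2, 22)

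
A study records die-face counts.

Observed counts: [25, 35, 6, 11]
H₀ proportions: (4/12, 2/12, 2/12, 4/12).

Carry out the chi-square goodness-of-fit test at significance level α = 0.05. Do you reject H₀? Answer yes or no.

reject H₀: yes

n = 77; E_i = n·p_i = [25.67, 12.83, 12.83, 25.67]
χ² = (25−25.67)²/25.67 + (35−12.83)²/12.83 + (6−12.83)²/12.83 + (11−25.67)²/25.67 = 50.3247
df = 3
p-value (upper-tail) = 0.00000
At α=0.05: p < α → reject H₀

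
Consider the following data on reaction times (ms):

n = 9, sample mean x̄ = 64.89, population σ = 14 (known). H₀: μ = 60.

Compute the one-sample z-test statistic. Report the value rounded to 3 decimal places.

test statistic = 1.048

SE = σ/√n = 14/√9 = 4.6667
z = (x̄−μ₀)/SE = (64.89−60)/4.6667 = 1.0479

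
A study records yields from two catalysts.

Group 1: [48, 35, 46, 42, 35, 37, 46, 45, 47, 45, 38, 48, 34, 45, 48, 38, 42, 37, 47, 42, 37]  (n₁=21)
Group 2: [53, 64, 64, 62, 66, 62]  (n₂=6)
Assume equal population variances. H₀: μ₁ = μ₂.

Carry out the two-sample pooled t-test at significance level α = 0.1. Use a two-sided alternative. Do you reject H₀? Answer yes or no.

reject H₀: yes

x̄₁=42.000, s₁=4.930, n₁=21
x̄₂=61.833, s₂=4.579, n₂=6
s_p² = [20·4.930² + 5·4.579²]/25 = 23.6333
SE = √(s_p²·(1/21+1/6)) = 2.2504
t = (42.000−61.833)/2.2504 = -8.8133
df = 25
p-value (two-sided) = 0.00000
At α=0.1: p < α → reject H₀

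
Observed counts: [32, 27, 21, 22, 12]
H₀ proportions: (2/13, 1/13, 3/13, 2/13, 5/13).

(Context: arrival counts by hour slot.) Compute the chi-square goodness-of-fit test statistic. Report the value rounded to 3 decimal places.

n = 114; E_i = n·p_i = [17.54, 8.77, 26.31, 17.54, 43.85]
χ² = (32−17.54)²/17.54 + (27−8.77)²/8.77 + (21−26.31)²/26.31 + (22−17.54)²/17.54 + (12−43.85)²/43.85 = 75.1614
df = 4

test statistic = 75.161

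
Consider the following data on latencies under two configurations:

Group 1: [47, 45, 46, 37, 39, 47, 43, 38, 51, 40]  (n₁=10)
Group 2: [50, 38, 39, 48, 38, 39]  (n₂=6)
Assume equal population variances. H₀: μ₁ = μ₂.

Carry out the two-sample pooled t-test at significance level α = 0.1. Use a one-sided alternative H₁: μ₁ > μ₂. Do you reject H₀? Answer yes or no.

x̄₁=43.300, s₁=4.644, n₁=10
x̄₂=42.000, s₂=5.477, n₂=6
s_p² = [9·4.644² + 5·5.477²]/14 = 24.5786
SE = √(s_p²·(1/10+1/6)) = 2.5601
t = (43.300−42.000)/2.5601 = 0.5078
df = 14
p-value (one-sided, H₁ greater) = 0.30975
At α=0.1: p ≥ α → fail to reject H₀

reject H₀: no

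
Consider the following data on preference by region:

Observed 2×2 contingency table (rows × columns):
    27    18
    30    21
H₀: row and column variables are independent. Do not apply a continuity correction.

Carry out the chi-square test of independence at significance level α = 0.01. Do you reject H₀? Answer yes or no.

reject H₀: no

Row totals [45, 51], col totals [57, 39], n=96
χ² = (27−26.72)²/26.72 + (18−18.28)²/18.28 + (30−30.28)²/30.28 + (21−20.72)²/20.72 = 0.0137
df = 1
p-value (upper-tail) = 0.90676
At α=0.01: p ≥ α → fail to reject H₀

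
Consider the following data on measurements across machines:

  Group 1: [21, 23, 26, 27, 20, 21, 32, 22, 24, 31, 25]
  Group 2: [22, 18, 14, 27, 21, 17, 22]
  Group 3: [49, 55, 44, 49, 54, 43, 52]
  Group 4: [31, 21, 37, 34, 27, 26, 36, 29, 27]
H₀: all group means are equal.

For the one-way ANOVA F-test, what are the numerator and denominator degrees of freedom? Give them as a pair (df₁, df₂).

degrees of freedom = [3, 30]

k = 4 groups, N = 34 total
df = (k−1, N−k) = (4−1, 34−4) = (3, 30)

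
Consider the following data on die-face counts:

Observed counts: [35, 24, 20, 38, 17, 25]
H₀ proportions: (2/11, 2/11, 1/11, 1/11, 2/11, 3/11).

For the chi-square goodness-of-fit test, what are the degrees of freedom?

df = k − 1 = 6 − 1 = 5

degrees of freedom = 5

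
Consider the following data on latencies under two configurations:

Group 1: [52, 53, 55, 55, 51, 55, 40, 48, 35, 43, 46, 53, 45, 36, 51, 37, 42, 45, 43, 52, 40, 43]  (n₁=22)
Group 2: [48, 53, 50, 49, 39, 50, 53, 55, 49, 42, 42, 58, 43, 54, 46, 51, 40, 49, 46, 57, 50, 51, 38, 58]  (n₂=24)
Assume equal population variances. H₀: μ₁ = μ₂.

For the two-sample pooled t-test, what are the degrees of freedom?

df = n₁ + n₂ − 2 = 22 + 24 − 2 = 44

degrees of freedom = 44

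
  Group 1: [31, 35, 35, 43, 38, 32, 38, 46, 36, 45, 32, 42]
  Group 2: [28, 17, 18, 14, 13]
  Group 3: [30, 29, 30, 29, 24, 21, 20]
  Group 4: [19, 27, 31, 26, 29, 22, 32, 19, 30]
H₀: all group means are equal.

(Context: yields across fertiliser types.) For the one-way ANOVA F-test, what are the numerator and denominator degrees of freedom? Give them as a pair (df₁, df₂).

degrees of freedom = [3, 29]

k = 4 groups, N = 33 total
df = (k−1, N−k) = (4−1, 33−4) = (3, 29)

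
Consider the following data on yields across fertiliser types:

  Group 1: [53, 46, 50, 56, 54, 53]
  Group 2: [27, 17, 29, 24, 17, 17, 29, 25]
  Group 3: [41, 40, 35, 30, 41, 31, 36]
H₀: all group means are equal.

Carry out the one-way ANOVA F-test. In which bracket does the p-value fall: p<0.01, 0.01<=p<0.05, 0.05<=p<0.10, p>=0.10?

Group means [52.00, 23.12, 36.29], grand mean 35.762
SSB = Σnᵢ(x̄ᵢ−x̄)² = 2861.506; SSW = ΣΣ(x−x̄ᵢ)² = 390.304
MSB = 2861.506/2 = 1430.7530; MSW = 390.304/18 = 21.6835
F = MSB/MSW = 65.9834
df = (2, 18)
p-value (upper-tail) = 0.00000
→ bracket: p<0.01

p-value bracket: p<0.01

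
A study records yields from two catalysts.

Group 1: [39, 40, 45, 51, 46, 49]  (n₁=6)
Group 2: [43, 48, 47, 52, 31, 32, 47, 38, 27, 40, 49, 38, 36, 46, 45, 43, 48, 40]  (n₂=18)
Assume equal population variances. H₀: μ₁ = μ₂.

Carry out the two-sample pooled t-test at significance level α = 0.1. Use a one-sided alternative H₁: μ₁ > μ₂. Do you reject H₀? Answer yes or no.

reject H₀: no

x̄₁=45.000, s₁=4.775, n₁=6
x̄₂=41.667, s₂=6.937, n₂=18
s_p² = [5·4.775² + 17·6.937²]/22 = 42.3636
SE = √(s_p²·(1/6+1/18)) = 3.0682
t = (45.000−41.667)/3.0682 = 1.0864
df = 22
p-value (one-sided, H₁ greater) = 0.14453
At α=0.1: p ≥ α → fail to reject H₀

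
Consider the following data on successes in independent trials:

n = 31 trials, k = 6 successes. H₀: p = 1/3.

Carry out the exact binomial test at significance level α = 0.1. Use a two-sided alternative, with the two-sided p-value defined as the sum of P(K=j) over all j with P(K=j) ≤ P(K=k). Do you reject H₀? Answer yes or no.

Exact binomial: n=31, k=6, p₀=1/3=0.3333
P(X=j) = C(n,j)·p₀^j·(1−p₀)^(n−j); p = Σ P(X=j) over j with P(X=j) ≤ P(X=6)
p-value (two-sided) = 0.12662
At α=0.1: p ≥ α → fail to reject H₀

reject H₀: no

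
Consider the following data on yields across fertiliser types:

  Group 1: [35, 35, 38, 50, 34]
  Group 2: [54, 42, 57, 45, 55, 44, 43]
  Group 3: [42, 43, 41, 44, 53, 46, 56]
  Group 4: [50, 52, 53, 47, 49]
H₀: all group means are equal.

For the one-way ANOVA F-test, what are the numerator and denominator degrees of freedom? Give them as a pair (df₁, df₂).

degrees of freedom = [3, 20]

k = 4 groups, N = 24 total
df = (k−1, N−k) = (4−1, 24−4) = (3, 20)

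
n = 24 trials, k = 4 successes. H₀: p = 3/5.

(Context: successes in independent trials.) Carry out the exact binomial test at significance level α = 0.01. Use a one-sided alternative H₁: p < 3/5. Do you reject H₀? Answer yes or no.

reject H₀: yes

Exact binomial: n=24, k=4, p₀=3/5=0.6000
P(X≤4) from Σ C(n,i)·p₀^i·(1−p₀)^(n−i)
p-value (one-sided, H₁ less) = 0.00002
At α=0.01: p < α → reject H₀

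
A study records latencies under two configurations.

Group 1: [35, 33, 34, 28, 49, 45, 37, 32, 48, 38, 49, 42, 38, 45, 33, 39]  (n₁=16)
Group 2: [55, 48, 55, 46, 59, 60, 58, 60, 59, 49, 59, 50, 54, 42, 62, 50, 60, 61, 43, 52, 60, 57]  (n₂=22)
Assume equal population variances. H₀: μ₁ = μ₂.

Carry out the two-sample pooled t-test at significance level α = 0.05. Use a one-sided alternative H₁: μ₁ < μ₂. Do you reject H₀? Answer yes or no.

x̄₁=39.062, s₁=6.588, n₁=16
x̄₂=54.500, s₂=6.093, n₂=22
s_p² = [15·6.588² + 21·6.093²]/36 = 39.7344
SE = √(s_p²·(1/16+1/22)) = 2.0711
t = (39.062−54.500)/2.0711 = -7.4537
df = 36
p-value (one-sided, H₁ less) = 0.00000
At α=0.05: p < α → reject H₀

reject H₀: yes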